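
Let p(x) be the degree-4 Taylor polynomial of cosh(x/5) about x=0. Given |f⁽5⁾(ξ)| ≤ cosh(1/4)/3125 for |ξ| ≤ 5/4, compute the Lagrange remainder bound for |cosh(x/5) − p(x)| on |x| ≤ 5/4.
cosh(1/4)/122880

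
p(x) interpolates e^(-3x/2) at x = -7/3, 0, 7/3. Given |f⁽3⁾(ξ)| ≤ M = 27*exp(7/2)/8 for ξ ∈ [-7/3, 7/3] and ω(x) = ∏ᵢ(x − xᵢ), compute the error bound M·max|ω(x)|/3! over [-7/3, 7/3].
343*sqrt(3)*exp(7/2)/216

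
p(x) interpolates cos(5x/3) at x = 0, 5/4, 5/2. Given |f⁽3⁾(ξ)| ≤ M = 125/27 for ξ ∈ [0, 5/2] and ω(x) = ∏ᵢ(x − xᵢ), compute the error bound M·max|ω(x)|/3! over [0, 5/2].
15625*sqrt(3)/46656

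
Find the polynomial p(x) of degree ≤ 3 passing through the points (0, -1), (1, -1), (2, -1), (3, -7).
-x**3 + 3*x**2 - 2*x - 1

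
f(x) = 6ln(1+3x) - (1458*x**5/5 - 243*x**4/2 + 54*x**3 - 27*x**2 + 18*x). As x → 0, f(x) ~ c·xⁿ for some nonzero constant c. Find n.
6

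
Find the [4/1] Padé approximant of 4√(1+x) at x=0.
(3*x**4/160 - x**3/10 + 9*x**2/10 + 24*x/5 + 4)/(7*x/10 + 1)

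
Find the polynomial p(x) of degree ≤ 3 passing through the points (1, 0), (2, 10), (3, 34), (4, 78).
x**3 + x**2 - 2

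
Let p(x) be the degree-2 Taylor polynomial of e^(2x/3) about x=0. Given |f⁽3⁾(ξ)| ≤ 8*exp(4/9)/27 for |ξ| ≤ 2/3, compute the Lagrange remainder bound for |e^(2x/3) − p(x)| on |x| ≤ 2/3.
32*exp(4/9)/2187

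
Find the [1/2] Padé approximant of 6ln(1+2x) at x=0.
12*x/(-x**2/3 + x + 1)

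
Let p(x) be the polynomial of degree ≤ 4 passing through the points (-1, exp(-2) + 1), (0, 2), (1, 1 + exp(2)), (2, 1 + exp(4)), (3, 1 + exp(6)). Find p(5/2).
(-5 + (-70*exp(2) + 156 + 140*exp(4) + 35*exp(6))*exp(2))*exp(-2)/128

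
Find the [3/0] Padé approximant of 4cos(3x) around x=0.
4 - 18*x**2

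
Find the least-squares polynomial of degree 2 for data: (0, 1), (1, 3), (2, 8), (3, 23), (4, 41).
6/5 + (-2)x + (3)x²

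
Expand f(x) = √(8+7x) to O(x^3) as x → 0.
2*sqrt(2) + 7*sqrt(2)*x/8 - 49*sqrt(2)*x**2/256 + O(x**3)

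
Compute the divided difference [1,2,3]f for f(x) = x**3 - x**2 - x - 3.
5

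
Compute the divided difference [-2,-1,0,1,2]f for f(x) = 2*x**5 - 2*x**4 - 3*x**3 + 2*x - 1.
-2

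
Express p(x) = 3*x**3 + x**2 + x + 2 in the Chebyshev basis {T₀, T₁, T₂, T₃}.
(5/2)T₀ + (13/4)T₁ + (1/2)T₂ + (3/4)T₃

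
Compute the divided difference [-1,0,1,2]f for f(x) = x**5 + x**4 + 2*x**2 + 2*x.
7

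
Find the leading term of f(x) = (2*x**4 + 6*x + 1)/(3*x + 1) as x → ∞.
2*x**3/3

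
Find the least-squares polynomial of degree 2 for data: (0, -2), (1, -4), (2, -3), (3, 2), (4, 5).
-12/5 + (-2)x + x²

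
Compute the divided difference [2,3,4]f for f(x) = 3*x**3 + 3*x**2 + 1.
30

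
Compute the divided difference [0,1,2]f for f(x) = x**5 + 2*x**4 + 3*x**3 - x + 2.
38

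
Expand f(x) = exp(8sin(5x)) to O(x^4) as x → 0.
1 + 40*x + 800*x**2 + 10500*x**3 + O(x**4)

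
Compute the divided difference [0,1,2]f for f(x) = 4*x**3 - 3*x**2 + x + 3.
9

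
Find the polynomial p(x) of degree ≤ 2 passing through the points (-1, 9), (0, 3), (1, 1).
2*x**2 - 4*x + 3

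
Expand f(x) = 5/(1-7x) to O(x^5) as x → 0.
5 + 35*x + 245*x**2 + 1715*x**3 + 12005*x**4 + O(x**5)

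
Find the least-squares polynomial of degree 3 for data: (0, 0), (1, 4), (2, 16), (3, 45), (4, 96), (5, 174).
10/63 + (106/189)x + (221/126)x² + (55/54)x³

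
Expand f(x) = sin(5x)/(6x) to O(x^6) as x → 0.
5/6 - 125*x**2/36 + 625*x**4/144 + O(x**6)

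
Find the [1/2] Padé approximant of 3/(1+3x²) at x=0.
3/(3*x**2 + 1)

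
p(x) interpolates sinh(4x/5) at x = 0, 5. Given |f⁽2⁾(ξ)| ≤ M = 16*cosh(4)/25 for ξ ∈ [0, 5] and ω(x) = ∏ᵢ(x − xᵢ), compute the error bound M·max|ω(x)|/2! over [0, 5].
2*cosh(4)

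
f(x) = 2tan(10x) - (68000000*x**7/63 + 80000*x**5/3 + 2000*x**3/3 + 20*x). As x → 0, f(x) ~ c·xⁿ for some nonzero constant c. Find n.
9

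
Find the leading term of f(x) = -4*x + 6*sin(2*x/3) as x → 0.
-8*x**3/27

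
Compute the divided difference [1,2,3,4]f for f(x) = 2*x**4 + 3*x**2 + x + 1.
20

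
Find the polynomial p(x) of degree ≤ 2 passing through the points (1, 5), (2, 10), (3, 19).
2*x**2 - x + 4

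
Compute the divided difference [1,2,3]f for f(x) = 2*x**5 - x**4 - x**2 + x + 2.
154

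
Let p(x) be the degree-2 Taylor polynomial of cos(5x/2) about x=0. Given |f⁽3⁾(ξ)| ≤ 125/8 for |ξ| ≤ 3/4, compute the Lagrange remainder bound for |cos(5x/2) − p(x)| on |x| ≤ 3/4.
1125/1024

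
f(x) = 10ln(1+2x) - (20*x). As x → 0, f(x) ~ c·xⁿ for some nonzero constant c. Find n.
2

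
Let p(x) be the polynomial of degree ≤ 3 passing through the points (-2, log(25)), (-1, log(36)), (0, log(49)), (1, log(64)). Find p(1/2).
-5*log(6)/8 + log(5)/8 + 15*log(2)/8 + 15*log(7)/8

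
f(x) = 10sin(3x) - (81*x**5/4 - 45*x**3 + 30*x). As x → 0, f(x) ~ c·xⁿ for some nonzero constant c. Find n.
7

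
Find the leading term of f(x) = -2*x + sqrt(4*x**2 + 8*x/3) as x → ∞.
2/3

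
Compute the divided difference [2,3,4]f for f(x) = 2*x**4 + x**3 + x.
119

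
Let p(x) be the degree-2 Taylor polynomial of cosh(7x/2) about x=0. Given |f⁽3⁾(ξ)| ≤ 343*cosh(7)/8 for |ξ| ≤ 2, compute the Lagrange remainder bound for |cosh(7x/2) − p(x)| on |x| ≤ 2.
343*cosh(7)/6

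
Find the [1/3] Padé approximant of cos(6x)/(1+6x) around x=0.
(1 - 5*x/2)/(63*x**3 + 3*x**2 + 7*x/2 + 1)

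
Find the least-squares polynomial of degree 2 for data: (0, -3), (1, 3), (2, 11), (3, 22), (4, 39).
-92/35 + (221/70)x + (25/14)x²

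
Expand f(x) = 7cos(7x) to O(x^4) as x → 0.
7 - 343*x**2/2 + O(x**4)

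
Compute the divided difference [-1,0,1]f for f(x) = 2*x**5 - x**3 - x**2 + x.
-1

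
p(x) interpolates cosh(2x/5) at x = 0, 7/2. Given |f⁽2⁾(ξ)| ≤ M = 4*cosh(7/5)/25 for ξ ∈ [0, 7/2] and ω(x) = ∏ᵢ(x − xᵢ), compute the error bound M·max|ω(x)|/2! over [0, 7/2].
49*cosh(7/5)/200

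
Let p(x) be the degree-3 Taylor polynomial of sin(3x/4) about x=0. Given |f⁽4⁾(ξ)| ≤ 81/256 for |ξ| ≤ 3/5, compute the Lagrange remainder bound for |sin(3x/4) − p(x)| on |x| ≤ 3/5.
2187/1280000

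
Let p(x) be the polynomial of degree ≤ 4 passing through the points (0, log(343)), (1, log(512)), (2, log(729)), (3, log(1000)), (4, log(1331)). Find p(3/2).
-15*log(10)/32 - 15*log(7)/128 + 9*log(11)/128 + 135*log(2)/32 + 135*log(3)/32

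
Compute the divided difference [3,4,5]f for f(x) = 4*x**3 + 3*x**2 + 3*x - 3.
51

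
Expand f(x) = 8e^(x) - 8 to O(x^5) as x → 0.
8*x + 4*x**2 + 4*x**3/3 + x**4/3 + O(x**5)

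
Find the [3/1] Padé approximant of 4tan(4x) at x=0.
256*x**3/3 + 16*x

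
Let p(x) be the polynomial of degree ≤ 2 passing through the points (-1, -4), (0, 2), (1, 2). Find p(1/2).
11/4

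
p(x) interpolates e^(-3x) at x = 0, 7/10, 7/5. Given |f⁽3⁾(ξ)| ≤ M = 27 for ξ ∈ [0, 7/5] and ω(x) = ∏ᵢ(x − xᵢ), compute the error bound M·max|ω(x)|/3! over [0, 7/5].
343*sqrt(3)/1000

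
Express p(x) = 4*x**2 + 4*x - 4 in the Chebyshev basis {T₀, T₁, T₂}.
(-2)T₀ + (4)T₁ + (2)T₂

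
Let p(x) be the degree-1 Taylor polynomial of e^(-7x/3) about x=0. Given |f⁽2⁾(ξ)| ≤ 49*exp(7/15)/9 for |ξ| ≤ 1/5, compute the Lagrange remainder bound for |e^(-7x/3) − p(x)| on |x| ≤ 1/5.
49*exp(7/15)/450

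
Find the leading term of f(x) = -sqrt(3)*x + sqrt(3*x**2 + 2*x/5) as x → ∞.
sqrt(3)/15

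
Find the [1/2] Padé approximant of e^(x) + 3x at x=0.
(361*x/93 + 1)/(-5*x**2/186 - 11*x/93 + 1)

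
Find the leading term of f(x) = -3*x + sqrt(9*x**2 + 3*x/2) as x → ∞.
1/4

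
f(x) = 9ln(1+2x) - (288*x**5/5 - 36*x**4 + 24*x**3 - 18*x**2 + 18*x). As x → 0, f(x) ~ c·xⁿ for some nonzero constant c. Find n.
6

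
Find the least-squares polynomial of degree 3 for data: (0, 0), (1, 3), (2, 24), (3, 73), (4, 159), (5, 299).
-3/14 + (-53/84)x + (5/2)x² + (23/12)x³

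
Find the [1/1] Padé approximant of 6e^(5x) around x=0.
(15*x + 6)/(1 - 5*x/2)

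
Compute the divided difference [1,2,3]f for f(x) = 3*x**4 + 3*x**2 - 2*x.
78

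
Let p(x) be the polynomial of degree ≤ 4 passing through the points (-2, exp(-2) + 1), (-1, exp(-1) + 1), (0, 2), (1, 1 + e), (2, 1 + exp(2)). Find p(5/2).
(-180*e + 35 + (-420*e + 506 + 315*exp(2))*exp(2))*exp(-2)/128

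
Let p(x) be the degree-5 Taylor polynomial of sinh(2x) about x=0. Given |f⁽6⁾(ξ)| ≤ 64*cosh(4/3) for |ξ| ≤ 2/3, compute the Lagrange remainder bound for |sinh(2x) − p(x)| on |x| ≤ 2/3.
256*cosh(4/3)/32805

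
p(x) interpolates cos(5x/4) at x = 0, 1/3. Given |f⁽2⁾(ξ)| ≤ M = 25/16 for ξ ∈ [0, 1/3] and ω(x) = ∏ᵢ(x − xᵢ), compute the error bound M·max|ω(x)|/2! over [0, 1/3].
25/1152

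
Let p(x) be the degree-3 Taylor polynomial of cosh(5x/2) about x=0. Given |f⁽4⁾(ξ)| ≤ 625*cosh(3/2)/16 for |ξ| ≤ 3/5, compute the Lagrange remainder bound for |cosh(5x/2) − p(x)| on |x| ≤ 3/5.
27*cosh(3/2)/128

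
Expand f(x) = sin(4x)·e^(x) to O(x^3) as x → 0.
4*x + 4*x**2 + O(x**3)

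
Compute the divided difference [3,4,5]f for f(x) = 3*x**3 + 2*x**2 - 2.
38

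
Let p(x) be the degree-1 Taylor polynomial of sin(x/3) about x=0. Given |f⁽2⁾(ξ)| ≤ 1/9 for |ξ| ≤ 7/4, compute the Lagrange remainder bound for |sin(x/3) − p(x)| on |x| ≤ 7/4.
49/288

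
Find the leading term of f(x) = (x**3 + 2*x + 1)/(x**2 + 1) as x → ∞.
x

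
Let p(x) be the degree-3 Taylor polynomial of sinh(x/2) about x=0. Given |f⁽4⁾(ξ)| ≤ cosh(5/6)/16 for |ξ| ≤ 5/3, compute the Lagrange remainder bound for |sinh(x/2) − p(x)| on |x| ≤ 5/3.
625*cosh(5/6)/31104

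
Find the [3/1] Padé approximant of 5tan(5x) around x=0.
625*x**3/3 + 25*x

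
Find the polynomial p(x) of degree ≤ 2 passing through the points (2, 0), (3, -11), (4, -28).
-3*x**2 + 4*x + 4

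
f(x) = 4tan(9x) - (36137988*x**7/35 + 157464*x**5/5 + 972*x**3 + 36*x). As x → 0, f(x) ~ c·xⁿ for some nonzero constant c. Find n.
9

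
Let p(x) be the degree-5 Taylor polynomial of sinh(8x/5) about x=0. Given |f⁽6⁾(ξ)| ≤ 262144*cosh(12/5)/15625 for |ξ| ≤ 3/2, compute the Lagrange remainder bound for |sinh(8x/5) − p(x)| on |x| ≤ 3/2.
20736*cosh(12/5)/78125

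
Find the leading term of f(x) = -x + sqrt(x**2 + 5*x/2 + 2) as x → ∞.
5/4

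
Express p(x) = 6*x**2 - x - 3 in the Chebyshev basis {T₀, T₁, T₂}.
-T₁ + (3)T₂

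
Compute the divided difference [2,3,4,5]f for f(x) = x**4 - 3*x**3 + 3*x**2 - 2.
11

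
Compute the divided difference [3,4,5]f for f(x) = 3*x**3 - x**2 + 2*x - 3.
35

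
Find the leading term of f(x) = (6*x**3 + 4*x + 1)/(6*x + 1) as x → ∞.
x**2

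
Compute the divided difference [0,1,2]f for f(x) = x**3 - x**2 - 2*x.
2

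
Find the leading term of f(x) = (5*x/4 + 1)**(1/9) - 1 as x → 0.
5*x/36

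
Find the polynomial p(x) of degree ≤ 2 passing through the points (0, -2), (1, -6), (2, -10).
-4*x - 2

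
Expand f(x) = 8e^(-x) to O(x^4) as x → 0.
8 - 8*x + 4*x**2 - 4*x**3/3 + O(x**4)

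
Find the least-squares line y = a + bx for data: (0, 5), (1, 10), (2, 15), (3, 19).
a = 26/5, b = 47/10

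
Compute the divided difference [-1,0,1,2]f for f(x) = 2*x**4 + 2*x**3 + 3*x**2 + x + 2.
6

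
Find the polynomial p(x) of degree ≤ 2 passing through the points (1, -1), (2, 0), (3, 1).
x - 2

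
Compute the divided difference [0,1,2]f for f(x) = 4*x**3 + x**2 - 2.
13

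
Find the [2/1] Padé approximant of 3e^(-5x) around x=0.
(25*x**2/2 - 10*x + 3)/(5*x/3 + 1)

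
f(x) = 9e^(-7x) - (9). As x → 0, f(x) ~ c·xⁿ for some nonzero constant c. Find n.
1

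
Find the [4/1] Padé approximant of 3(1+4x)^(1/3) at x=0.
(256*x**4/81 - 512*x**3/135 + 32*x**2/5 + 64*x/5 + 3)/(44*x/15 + 1)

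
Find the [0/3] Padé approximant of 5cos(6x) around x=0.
5/(18*x**2 + 1)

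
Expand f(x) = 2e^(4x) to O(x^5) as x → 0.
2 + 8*x + 16*x**2 + 64*x**3/3 + 64*x**4/3 + O(x**5)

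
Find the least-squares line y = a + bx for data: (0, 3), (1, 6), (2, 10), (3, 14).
a = 27/10, b = 37/10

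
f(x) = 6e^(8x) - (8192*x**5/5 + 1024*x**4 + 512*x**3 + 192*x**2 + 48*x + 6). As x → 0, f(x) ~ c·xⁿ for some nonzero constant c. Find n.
6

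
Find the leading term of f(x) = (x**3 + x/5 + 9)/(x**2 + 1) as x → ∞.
x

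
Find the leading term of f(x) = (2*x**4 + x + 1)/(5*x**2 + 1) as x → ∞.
2*x**2/5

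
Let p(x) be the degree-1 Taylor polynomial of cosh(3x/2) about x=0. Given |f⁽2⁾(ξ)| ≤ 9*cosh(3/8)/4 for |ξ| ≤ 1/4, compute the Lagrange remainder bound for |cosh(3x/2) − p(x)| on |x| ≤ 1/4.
9*cosh(3/8)/128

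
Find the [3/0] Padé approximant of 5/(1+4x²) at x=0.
5 - 20*x**2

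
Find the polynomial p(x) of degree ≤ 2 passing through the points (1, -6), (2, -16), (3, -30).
-2*x**2 - 4*x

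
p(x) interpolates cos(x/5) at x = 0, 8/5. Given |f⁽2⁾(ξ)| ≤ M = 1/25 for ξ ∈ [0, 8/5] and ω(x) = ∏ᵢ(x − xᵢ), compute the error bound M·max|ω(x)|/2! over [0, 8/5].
8/625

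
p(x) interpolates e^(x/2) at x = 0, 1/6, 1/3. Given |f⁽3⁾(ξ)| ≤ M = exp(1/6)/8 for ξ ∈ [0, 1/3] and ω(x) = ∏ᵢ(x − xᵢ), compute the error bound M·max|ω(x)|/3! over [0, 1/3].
sqrt(3)*exp(1/6)/46656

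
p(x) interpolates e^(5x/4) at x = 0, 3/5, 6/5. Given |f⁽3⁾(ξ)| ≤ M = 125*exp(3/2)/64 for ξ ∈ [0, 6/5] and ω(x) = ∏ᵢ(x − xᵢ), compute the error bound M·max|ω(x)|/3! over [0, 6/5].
sqrt(3)*exp(3/2)/64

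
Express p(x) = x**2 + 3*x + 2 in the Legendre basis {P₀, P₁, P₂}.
(7/3)P₀ + (3)P₁ + (2/3)P₂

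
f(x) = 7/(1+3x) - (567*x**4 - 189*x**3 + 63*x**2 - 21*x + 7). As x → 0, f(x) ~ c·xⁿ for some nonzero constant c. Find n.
5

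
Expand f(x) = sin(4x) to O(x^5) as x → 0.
4*x - 32*x**3/3 + O(x**5)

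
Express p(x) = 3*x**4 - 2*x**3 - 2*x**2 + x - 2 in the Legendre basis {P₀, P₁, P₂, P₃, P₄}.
(-31/15)P₀ + (-1/5)P₁ + (8/21)P₂ + (-4/5)P₃ + (24/35)P₄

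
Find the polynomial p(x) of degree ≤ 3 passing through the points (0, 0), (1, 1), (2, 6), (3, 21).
x**3 - x**2 + x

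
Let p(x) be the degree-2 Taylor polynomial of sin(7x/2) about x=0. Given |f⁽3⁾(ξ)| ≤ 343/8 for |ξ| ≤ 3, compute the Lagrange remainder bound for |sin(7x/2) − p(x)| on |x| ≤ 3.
3087/16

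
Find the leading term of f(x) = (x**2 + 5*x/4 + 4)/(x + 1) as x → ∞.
x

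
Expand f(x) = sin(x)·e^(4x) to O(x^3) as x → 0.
x + 4*x**2 + O(x**3)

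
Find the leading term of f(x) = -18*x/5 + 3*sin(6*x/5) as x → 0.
-108*x**3/125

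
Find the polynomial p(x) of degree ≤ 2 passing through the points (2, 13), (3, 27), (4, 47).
3*x**2 - x + 3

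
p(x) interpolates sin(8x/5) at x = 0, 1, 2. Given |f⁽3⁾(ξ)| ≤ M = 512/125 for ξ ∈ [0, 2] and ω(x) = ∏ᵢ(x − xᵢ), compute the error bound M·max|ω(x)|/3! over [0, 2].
512*sqrt(3)/3375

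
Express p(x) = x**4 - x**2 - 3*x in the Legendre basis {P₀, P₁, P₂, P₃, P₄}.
(-2/15)P₀ + (-3)P₁ + (-2/21)P₂ + (8/35)P₄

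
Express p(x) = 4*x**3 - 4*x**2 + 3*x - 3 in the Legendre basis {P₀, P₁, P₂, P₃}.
(-13/3)P₀ + (27/5)P₁ + (-8/3)P₂ + (8/5)P₃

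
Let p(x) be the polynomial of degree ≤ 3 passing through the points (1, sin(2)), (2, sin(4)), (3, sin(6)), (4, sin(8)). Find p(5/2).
9*sin(4)/16 + 9*sin(6)/16 - sin(8)/16 - sin(2)/16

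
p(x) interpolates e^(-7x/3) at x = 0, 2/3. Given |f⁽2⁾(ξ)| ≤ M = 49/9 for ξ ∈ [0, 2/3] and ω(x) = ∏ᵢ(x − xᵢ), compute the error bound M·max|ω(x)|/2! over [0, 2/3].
49/162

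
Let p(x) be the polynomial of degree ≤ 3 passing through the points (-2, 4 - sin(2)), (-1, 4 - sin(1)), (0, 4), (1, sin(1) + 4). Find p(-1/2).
-5*sin(1)/8 + sin(2)/16 + 4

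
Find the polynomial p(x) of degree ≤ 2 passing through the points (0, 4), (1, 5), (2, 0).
-3*x**2 + 4*x + 4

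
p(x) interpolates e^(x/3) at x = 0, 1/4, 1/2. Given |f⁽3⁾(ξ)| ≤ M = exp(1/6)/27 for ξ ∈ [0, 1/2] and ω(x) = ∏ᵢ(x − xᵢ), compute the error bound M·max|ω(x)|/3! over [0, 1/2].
sqrt(3)*exp(1/6)/46656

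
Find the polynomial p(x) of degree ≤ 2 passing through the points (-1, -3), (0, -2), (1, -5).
-2*x**2 - x - 2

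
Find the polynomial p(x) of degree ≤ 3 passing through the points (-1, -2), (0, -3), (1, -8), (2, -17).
-2*x**2 - 3*x - 3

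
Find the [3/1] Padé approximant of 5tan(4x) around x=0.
320*x**3/3 + 20*x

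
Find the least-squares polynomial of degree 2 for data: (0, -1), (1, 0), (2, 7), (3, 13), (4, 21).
-54/35 + (139/70)x + (13/14)x²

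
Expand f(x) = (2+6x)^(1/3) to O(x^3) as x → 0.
2**(1/3) + 2**(1/3)*x - 2**(1/3)*x**2 + O(x**3)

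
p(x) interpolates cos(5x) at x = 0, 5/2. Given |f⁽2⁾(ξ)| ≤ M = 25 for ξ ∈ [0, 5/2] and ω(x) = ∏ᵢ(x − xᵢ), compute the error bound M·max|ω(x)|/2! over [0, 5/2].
625/32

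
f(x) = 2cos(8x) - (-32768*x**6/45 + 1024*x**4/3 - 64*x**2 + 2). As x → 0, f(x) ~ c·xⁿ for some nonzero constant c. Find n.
8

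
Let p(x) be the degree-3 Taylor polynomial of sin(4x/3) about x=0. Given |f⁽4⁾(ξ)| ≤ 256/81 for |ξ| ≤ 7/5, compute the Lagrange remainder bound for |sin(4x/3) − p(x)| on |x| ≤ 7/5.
76832/151875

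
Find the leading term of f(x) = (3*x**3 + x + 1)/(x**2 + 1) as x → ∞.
3*x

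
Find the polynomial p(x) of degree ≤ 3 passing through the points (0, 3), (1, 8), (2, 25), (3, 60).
x**3 + 3*x**2 + x + 3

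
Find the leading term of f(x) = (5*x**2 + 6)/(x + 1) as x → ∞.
5*x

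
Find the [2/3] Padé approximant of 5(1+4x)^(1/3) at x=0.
(280*x**2/9 + 80*x/3 + 5)/(-32*x**3/81 + 8*x**2/3 + 4*x + 1)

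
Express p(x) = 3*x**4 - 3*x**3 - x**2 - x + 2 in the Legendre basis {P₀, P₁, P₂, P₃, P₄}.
(34/15)P₀ + (-14/5)P₁ + (22/21)P₂ + (-6/5)P₃ + (24/35)P₄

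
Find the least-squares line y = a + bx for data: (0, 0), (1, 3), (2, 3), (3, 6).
a = 3/10, b = 9/5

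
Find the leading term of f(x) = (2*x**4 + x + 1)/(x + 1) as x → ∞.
2*x**3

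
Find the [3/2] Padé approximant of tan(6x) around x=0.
(-72*x**3/5 + 6*x)/(1 - 72*x**2/5)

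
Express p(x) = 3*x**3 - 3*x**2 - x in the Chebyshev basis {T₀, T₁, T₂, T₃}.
(-3/2)T₀ + (5/4)T₁ + (-3/2)T₂ + (3/4)T₃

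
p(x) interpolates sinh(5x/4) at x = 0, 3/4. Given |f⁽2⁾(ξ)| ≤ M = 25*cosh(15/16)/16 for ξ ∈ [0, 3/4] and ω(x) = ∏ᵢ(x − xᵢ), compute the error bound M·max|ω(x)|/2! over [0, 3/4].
225*cosh(15/16)/2048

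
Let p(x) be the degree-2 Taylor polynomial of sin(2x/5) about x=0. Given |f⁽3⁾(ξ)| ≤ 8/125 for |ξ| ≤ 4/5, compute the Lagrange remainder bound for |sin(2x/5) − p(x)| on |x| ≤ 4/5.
256/46875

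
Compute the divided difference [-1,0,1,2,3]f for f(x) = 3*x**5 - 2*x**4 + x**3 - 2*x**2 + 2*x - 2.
13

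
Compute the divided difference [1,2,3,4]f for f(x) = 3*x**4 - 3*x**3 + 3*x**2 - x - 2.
27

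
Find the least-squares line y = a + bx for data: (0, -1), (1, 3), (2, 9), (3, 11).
a = -4/5, b = 21/5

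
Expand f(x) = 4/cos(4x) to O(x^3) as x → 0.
4 + 32*x**2 + O(x**3)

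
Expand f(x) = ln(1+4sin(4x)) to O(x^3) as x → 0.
16*x - 128*x**2 + O(x**3)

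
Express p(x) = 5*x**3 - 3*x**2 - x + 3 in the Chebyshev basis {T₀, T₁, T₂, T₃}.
(3/2)T₀ + (11/4)T₁ + (-3/2)T₂ + (5/4)T₃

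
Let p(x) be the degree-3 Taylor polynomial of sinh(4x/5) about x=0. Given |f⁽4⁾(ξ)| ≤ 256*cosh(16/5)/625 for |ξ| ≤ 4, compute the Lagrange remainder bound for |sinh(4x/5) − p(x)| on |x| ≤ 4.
8192*cosh(16/5)/1875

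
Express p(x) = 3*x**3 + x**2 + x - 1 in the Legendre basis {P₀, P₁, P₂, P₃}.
(-2/3)P₀ + (14/5)P₁ + (2/3)P₂ + (6/5)P₃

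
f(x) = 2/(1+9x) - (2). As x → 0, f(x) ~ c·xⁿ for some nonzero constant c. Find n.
1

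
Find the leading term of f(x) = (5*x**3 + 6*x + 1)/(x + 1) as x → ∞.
5*x**2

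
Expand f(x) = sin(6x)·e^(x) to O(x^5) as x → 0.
6*x + 6*x**2 - 33*x**3 - 35*x**4 + O(x**5)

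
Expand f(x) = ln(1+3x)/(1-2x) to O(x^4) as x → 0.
3*x + 3*x**2/2 + 12*x**3 + O(x**4)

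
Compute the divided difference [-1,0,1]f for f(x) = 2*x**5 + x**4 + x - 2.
1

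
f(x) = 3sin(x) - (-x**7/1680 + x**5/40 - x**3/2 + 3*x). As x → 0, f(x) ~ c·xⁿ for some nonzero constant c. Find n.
9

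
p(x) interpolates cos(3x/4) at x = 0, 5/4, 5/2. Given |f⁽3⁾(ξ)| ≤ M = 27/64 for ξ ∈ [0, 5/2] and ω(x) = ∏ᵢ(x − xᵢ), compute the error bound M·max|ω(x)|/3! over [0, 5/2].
125*sqrt(3)/4096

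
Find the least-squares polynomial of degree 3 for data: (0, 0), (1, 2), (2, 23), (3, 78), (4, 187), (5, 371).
-29/126 + (95/108)x + (-271/252)x² + (85/27)x³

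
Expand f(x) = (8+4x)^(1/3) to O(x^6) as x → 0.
2 + x/3 - x**2/18 + 5*x**3/324 - 5*x**4/972 + 11*x**5/5832 + O(x**6)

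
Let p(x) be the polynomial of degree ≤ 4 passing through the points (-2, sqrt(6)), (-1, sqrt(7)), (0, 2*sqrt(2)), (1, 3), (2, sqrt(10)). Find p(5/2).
-315/32 - 45*sqrt(7)/32 + 35*sqrt(6)/128 + 315*sqrt(10)/128 + 189*sqrt(2)/32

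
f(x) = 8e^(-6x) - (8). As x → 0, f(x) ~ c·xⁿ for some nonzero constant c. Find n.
1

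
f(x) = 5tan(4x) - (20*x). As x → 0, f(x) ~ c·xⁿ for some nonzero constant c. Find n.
3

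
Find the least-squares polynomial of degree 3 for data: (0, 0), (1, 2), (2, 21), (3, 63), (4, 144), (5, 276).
-17/63 + (52/189)x + (113/126)x² + (109/54)x³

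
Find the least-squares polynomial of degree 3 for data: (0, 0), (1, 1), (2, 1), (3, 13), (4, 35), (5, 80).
5/42 + (415/252)x + (-29/12)x² + (19/18)x³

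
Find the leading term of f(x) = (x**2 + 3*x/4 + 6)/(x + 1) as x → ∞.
x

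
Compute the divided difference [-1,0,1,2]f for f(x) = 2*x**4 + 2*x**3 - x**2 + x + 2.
6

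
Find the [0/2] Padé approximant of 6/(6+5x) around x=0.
1/(5*x/6 + 1)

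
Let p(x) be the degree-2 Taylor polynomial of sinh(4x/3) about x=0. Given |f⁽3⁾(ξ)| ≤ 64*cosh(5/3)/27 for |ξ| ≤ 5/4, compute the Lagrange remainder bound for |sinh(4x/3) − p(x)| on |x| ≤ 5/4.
125*cosh(5/3)/162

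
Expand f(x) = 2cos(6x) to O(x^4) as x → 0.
2 - 36*x**2 + O(x**4)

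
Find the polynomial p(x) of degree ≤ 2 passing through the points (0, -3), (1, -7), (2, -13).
-x**2 - 3*x - 3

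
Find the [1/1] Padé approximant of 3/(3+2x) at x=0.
1/(2*x/3 + 1)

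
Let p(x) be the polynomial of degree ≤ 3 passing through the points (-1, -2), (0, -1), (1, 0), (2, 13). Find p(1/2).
-5/4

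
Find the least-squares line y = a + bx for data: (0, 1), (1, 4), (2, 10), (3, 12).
a = 9/10, b = 39/10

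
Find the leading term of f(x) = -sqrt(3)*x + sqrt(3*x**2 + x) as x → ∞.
sqrt(3)/6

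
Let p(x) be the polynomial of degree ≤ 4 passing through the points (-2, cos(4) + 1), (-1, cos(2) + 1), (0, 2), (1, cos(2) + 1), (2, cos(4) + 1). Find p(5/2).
175*cos(4)/64 - 75*cos(2)/16 + 253/64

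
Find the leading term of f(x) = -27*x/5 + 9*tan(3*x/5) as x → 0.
81*x**3/125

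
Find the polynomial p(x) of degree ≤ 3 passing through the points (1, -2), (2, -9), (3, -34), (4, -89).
-2*x**3 + 3*x**2 - 2*x - 1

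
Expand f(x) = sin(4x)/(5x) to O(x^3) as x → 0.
4/5 - 32*x**2/15 + O(x**3)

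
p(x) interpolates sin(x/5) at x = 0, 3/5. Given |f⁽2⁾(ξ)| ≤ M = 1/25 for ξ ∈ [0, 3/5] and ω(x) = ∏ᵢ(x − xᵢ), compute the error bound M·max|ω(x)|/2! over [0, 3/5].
9/5000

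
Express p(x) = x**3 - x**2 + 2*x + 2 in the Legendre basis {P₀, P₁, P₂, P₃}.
(5/3)P₀ + (13/5)P₁ + (-2/3)P₂ + (2/5)P₃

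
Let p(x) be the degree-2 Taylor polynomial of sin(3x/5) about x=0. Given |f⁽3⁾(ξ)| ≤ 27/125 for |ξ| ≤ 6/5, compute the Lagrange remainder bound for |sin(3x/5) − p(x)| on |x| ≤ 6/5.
972/15625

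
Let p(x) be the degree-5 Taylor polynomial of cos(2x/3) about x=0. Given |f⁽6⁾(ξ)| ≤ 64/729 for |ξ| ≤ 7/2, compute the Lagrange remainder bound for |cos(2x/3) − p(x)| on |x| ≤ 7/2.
117649/524880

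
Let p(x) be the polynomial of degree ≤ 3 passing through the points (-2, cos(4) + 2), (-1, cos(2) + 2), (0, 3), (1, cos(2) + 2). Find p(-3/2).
cos(2) + 5*cos(4)/16 + 27/16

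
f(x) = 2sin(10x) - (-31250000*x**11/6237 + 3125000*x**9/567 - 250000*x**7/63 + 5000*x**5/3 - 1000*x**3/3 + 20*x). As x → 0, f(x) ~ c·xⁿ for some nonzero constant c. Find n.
13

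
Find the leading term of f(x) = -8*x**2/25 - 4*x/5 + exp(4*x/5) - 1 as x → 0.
32*x**3/375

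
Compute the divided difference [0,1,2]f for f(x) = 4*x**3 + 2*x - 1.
12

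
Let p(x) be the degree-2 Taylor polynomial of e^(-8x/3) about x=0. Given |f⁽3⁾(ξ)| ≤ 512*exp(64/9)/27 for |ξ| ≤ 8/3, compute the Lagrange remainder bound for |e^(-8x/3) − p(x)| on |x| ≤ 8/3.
131072*exp(64/9)/2187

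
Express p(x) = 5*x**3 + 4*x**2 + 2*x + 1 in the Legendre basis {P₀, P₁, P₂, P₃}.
(7/3)P₀ + (5)P₁ + (8/3)P₂ + (2)P₃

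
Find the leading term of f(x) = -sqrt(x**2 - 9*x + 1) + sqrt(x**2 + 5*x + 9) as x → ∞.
7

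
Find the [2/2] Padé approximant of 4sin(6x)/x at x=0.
(24 - 504*x**2/5)/(9*x**2/5 + 1)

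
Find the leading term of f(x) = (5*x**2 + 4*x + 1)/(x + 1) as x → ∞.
5*x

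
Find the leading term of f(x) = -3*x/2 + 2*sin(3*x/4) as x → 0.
-9*x**3/64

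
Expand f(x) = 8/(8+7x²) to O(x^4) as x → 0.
1 - 7*x**2/8 + O(x**4)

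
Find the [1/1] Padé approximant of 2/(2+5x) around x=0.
1/(5*x/2 + 1)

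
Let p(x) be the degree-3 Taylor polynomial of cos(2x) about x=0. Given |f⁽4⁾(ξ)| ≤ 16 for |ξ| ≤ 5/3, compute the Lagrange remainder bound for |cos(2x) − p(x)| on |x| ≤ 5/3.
1250/243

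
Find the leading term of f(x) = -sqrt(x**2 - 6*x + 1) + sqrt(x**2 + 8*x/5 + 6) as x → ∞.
19/5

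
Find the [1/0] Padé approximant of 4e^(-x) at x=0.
4 - 4*x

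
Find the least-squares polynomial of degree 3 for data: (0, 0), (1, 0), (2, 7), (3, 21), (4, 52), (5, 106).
-17/63 + (241/189)x + (-139/126)x² + (55/54)x³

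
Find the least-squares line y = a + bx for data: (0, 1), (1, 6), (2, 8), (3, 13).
a = 13/10, b = 19/5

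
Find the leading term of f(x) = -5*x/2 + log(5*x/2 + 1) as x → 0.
-25*x**2/8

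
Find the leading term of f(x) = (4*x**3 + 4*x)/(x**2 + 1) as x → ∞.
4*x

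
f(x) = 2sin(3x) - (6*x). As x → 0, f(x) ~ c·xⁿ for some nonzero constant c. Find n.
3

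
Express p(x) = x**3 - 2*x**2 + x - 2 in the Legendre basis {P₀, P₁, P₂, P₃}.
(-8/3)P₀ + (8/5)P₁ + (-4/3)P₂ + (2/5)P₃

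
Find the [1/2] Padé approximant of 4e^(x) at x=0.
(4*x/3 + 4)/(x**2/6 - 2*x/3 + 1)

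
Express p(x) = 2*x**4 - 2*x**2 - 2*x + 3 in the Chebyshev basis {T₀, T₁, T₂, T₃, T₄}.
(11/4)T₀ + (-2)T₁ + (1/4)T₄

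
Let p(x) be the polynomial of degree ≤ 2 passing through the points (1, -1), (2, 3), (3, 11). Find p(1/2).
-3/2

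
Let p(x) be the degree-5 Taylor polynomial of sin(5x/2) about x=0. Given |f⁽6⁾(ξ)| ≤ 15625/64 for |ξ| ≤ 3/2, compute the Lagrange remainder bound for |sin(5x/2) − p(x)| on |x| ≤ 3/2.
253125/65536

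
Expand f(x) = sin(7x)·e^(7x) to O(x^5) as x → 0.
7*x + 49*x**2 + 343*x**3/3 + O(x**5)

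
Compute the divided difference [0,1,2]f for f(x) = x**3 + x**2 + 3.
4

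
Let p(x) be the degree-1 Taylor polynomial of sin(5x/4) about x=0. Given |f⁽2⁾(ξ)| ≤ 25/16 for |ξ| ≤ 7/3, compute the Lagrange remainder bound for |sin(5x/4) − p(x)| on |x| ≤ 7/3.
1225/288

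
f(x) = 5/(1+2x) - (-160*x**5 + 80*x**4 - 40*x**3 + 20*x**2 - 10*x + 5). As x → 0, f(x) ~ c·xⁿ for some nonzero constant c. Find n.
6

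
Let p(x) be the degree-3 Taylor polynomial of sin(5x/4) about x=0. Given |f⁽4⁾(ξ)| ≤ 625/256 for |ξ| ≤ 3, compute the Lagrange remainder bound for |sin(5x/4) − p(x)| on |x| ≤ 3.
16875/2048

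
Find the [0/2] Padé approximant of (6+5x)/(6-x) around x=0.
1/(5*x**2/6 - x + 1)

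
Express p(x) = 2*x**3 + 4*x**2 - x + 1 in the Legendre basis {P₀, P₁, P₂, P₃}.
(7/3)P₀ + (1/5)P₁ + (8/3)P₂ + (4/5)P₃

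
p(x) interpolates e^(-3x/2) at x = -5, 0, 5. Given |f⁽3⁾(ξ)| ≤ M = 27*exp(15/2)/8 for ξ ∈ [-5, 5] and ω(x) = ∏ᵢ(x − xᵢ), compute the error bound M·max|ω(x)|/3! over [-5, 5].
125*sqrt(3)*exp(15/2)/8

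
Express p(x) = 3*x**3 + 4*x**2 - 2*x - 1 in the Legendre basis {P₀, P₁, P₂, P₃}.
(1/3)P₀ + (-1/5)P₁ + (8/3)P₂ + (6/5)P₃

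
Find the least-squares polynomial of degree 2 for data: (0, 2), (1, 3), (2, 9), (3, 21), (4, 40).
11/5 + (-13/5)x + (3)x²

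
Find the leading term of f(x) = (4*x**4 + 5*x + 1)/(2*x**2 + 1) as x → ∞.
2*x**2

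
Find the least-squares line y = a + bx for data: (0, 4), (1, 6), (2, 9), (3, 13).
a = 7/2, b = 3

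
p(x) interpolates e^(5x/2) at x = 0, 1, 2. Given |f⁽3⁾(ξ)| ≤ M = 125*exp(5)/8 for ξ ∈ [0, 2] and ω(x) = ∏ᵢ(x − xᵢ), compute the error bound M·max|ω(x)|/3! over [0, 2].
125*sqrt(3)*exp(5)/216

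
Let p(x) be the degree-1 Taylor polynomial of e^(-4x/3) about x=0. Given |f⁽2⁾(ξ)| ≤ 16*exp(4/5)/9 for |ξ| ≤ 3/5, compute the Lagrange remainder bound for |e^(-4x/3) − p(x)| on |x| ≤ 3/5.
8*exp(4/5)/25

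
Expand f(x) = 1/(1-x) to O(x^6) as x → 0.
1 + x + x**2 + x**3 + x**4 + x**5 + O(x**6)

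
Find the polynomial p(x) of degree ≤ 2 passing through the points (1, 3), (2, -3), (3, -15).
-3*x**2 + 3*x + 3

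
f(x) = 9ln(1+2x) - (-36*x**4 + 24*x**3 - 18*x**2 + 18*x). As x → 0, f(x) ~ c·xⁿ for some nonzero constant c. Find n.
5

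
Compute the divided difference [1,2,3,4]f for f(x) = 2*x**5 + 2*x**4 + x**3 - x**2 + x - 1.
151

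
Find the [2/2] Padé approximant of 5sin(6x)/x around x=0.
(30 - 126*x**2)/(9*x**2/5 + 1)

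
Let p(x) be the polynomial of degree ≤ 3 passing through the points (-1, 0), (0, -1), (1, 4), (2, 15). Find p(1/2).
3/4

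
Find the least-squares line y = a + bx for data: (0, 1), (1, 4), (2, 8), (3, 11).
a = 9/10, b = 17/5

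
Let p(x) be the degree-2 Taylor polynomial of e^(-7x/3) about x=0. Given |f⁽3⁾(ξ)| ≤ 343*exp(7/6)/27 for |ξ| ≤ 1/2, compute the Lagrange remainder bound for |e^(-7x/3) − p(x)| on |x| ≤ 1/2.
343*exp(7/6)/1296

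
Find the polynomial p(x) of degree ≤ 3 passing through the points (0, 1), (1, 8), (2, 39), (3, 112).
3*x**3 + 3*x**2 + x + 1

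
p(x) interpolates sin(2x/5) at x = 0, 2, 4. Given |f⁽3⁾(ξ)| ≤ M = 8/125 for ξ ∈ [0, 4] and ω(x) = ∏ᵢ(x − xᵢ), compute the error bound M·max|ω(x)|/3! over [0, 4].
64*sqrt(3)/3375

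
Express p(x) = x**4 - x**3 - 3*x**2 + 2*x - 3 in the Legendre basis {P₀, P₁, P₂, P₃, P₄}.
(-19/5)P₀ + (7/5)P₁ + (-10/7)P₂ + (-2/5)P₃ + (8/35)P₄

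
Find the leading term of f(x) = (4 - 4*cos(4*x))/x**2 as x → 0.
32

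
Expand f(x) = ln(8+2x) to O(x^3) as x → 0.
log(8) + x/4 - x**2/32 + O(x**3)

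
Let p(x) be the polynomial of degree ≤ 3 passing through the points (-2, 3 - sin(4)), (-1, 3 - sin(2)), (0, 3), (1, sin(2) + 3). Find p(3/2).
5*sin(4)/16 + 7*sin(2)/8 + 3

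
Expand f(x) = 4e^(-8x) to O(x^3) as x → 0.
4 - 32*x + 128*x**2 + O(x**3)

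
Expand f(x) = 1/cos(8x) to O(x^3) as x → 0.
1 + 32*x**2 + O(x**3)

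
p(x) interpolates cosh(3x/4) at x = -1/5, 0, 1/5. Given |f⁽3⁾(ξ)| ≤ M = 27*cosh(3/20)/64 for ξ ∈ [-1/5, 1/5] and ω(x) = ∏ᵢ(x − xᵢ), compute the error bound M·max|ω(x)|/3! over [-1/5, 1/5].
sqrt(3)*cosh(3/20)/8000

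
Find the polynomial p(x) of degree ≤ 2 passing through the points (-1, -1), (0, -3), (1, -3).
x**2 - x - 3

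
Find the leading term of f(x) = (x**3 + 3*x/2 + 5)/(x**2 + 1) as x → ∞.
x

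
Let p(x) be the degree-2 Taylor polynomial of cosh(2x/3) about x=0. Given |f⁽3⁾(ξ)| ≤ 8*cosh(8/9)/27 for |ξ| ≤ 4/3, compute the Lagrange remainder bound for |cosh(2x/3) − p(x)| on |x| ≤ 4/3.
256*cosh(8/9)/2187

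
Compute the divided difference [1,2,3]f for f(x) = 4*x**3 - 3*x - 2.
24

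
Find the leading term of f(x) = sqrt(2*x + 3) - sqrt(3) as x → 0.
sqrt(3)*x/3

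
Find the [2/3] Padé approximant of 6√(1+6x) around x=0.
(189*x**2/2 + 252*x/5 + 6)/(-27*x**3/20 + 81*x**2/20 + 27*x/5 + 1)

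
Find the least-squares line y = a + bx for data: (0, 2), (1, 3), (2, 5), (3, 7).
a = 17/10, b = 17/10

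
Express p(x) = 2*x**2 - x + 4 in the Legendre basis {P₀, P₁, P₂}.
(14/3)P₀ - P₁ + (4/3)P₂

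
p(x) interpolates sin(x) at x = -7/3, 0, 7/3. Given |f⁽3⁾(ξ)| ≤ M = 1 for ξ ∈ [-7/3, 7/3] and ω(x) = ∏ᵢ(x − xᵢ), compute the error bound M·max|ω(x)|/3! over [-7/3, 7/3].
343*sqrt(3)/729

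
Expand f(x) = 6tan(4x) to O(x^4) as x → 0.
24*x + 128*x**3 + O(x**4)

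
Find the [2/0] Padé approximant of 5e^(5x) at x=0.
125*x**2/2 + 25*x + 5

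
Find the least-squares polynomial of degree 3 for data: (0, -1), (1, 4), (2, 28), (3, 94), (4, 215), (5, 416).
-62/63 + (28/27)x + (34/63)x² + (86/27)x³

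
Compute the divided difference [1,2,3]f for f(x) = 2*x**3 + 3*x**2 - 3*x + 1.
15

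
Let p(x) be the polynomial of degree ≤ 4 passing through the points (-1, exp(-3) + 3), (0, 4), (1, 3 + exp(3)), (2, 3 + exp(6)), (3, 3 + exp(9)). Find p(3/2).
((-5*exp(9) + 364 + 90*exp(3) + 60*exp(6))*exp(3) + 3)*exp(-3)/128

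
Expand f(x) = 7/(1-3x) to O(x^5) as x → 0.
7 + 21*x + 63*x**2 + 189*x**3 + 567*x**4 + O(x**5)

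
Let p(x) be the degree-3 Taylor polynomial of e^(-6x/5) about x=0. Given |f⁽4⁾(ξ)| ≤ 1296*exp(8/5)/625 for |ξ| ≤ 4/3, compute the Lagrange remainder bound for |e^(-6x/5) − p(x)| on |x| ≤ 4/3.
512*exp(8/5)/1875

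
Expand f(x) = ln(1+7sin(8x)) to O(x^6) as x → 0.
56*x - 1568*x**2 + 173824*x**3/3 - 7275520*x**4/3 + 324825088*x**5/3 + O(x**6)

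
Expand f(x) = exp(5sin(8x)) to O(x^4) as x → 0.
1 + 40*x + 800*x**2 + 10240*x**3 + O(x**4)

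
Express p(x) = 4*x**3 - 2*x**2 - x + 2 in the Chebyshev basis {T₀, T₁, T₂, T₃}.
T₀ + (2)T₁ - T₂ + T₃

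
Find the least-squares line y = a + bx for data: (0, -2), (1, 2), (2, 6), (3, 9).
a = -9/5, b = 37/10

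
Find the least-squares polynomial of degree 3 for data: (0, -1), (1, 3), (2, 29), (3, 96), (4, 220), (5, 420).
-41/42 + (-379/252)x + (29/12)x² + (53/18)x³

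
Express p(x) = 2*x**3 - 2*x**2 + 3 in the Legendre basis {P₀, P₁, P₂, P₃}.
(7/3)P₀ + (6/5)P₁ + (-4/3)P₂ + (4/5)P₃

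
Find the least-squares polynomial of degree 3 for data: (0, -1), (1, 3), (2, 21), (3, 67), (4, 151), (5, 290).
-67/63 + (583/378)x + (113/252)x² + (235/108)x³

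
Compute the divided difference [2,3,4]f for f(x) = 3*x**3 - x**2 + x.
26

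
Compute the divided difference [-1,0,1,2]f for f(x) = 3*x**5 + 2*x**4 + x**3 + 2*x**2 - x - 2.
20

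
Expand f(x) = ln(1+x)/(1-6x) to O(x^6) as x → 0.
x + 11*x**2/2 + 100*x**3/3 + 799*x**4/4 + 11987*x**5/10 + O(x**6)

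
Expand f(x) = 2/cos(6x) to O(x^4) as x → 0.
2 + 36*x**2 + O(x**4)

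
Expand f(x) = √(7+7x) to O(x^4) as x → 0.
sqrt(7) + sqrt(7)*x/2 - sqrt(7)*x**2/8 + sqrt(7)*x**3/16 + O(x**4)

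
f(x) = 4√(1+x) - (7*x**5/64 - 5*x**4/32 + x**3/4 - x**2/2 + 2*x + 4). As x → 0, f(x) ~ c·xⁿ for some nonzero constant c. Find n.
6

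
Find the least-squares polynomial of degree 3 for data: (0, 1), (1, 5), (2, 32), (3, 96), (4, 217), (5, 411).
8/9 + (-94/189)x + (271/126)x² + (155/54)x³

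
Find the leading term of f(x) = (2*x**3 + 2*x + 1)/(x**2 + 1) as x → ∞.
2*x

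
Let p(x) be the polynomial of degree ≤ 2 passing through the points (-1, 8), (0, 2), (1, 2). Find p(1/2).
5/4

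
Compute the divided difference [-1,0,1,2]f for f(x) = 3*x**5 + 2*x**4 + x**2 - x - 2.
19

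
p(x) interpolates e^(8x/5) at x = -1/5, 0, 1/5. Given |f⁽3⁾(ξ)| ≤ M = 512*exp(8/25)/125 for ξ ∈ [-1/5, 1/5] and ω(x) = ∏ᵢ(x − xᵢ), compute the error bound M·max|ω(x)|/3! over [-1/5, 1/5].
512*sqrt(3)*exp(8/25)/421875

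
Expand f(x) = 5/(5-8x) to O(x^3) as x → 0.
1 + 8*x/5 + 64*x**2/25 + O(x**3)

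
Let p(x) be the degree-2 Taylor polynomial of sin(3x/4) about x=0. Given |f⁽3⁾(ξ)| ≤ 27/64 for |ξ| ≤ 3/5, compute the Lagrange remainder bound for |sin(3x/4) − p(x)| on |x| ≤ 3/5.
243/16000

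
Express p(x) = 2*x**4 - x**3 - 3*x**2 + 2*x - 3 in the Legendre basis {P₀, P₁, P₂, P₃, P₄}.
(-18/5)P₀ + (7/5)P₁ + (-6/7)P₂ + (-2/5)P₃ + (16/35)P₄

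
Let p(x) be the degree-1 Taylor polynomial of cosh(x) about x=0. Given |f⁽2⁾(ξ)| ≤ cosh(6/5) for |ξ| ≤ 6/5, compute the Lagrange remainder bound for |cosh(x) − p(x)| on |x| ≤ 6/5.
18*cosh(6/5)/25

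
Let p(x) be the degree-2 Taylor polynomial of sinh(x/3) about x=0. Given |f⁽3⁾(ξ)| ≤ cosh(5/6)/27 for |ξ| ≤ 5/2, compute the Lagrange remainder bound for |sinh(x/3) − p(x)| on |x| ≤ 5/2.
125*cosh(5/6)/1296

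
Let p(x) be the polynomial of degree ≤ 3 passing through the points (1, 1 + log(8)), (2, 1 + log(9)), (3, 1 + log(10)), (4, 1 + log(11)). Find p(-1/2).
1 + log(104857600000000*11**(13/16)*2**(1/8)*3**(3/8)*5**(7/16)/375913713056211)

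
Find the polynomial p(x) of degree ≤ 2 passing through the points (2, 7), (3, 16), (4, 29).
2*x**2 - x + 1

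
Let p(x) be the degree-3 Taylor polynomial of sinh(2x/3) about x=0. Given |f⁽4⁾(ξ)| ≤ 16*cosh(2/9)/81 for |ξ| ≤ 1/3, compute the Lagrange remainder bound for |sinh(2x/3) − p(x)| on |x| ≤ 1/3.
2*cosh(2/9)/19683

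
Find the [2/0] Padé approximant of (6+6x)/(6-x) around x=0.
7*x**2/36 + 7*x/6 + 1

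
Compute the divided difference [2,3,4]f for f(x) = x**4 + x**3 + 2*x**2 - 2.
66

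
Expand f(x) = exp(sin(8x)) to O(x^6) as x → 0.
1 + 8*x + 32*x**2 - 512*x**4 - 32768*x**5/15 + O(x**6)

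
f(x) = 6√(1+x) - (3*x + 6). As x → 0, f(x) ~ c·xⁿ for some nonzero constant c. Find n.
2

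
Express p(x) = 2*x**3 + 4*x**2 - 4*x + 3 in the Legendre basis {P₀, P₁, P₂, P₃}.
(13/3)P₀ + (-14/5)P₁ + (8/3)P₂ + (4/5)P₃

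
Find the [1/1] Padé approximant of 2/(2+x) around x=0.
1/(x/2 + 1)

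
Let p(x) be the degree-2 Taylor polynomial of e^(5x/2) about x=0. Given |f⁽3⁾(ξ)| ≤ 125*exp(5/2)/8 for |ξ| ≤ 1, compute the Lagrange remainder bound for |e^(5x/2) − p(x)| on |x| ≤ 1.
125*exp(5/2)/48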